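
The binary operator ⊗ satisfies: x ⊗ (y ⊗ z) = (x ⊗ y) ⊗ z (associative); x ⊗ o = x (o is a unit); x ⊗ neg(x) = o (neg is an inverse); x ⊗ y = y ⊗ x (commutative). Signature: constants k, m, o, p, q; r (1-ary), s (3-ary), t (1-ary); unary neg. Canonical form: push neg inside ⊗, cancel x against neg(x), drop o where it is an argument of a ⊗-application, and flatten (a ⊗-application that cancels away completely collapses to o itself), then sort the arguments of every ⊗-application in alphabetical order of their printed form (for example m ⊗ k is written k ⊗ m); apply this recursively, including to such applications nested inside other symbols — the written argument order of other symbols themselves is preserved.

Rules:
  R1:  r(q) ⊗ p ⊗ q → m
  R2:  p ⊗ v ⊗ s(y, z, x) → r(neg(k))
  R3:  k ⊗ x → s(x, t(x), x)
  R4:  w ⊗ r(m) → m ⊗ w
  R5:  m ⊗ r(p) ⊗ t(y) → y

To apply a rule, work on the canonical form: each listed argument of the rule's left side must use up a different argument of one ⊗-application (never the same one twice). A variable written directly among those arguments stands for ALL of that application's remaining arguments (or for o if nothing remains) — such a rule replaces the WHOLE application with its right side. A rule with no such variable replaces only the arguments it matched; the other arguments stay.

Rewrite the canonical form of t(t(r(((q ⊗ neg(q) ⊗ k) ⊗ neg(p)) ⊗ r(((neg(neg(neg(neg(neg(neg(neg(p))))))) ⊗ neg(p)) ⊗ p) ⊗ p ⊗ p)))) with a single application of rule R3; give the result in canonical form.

Canonical form:  t(t(r(k ⊗ neg(p) ⊗ r(p))))
R3 matches:  uses k;  x := neg(p) ⊗ r(p)
Every leftover argument binds to the variable; the entire application is replaced.
Giving:  t(t(r(s(neg(p) ⊗ r(p), t(neg(p) ⊗ r(p)), neg(p) ⊗ r(p)))))

Answer: t(t(r(s(neg(p) ⊗ r(p), t(neg(p) ⊗ r(p)), neg(p) ⊗ r(p)))))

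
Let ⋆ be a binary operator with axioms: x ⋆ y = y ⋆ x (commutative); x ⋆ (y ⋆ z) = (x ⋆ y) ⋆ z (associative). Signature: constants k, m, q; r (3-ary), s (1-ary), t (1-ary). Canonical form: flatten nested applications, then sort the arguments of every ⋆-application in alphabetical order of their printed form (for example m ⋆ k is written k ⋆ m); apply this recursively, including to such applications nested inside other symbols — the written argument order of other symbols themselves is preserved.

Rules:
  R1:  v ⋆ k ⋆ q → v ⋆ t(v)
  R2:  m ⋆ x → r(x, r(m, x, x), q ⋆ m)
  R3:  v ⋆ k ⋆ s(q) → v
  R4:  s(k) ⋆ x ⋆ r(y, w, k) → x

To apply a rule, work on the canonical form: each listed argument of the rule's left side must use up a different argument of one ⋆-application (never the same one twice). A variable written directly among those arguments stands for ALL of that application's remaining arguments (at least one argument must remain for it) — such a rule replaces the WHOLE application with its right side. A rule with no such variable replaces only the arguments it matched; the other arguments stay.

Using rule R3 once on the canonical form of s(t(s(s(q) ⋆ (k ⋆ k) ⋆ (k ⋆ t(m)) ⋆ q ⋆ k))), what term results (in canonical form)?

Canonical form:  s(t(s(k ⋆ k ⋆ k ⋆ k ⋆ q ⋆ s(q) ⋆ t(m))))
Apply R3:  consuming k, s(q);  v := k ⋆ k ⋆ k ⋆ q ⋆ t(m)
The variable takes the whole remainder — replace the entire application.
New term:  s(t(s(k ⋆ k ⋆ k ⋆ q ⋆ t(m))))

Answer: s(t(s(k ⋆ k ⋆ k ⋆ q ⋆ t(m))))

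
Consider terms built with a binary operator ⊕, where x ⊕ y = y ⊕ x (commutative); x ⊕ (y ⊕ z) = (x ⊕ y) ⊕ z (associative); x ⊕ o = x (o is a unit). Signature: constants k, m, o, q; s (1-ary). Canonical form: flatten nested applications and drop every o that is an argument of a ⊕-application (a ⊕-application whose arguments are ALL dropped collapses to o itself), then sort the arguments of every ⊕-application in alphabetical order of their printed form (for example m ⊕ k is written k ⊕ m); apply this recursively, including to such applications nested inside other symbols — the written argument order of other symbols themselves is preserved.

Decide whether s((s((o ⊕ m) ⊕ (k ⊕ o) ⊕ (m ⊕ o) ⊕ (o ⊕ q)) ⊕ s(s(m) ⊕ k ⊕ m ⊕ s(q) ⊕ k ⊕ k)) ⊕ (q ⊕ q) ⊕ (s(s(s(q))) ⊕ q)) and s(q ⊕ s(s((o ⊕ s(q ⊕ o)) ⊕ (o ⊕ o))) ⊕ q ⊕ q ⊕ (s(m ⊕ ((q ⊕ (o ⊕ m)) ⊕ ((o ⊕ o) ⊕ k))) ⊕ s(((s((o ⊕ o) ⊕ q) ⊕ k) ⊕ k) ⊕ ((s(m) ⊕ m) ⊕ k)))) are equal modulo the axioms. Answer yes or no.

Answer: yes — both canonical forms are s(q ⊕ q ⊕ q ⊕ s(k ⊕ k ⊕ k ⊕ m ⊕ s(m) ⊕ s(q)) ⊕ s(k ⊕ m ⊕ m ⊕ q) ⊕ s(s(s(q))))

Derivation:
Left:  s((s((o ⊕ m) ⊕ (k ⊕ o) ⊕ (m ⊕ o) ⊕ (o ⊕ q)) ⊕ s(s(m) ⊕ k ⊕ m ⊕ s(q) ⊕ k ⊕ k)) ⊕ (q ⊕ q) ⊕ (s(s(s(q))) ⊕ q))
  Focus inside:  (s((o ⊕ m) ⊕ (k ⊕ o) ⊕ (m ⊕ o) ⊕ (o ⊕ q)) ⊕ s(s(m) ⊕ k ⊕ m ⊕ s(q) ⊕ k ⊕ k)) ⊕ (q ⊕ q) ⊕ (s(s(s(q))) ⊕ q)
  Un-nest:  s((o ⊕ m) ⊕ (k ⊕ o) ⊕ (m ⊕ o) ⊕ (o ⊕ q)) ⊕ s(s(m) ⊕ k ⊕ m ⊕ s(q) ⊕ k ⊕ k) ⊕ q ⊕ q ⊕ s(s(s(q))) ⊕ q
  Inside:  s((o ⊕ m) ⊕ (k ⊕ o) ⊕ (m ⊕ o) ⊕ (o ⊕ q))  →  s(k ⊕ m ⊕ m ⊕ q)
  Simplify inside:  s(s(m) ⊕ k ⊕ m ⊕ s(q) ⊕ k ⊕ k)  →  s(k ⊕ k ⊕ k ⊕ m ⊕ s(m) ⊕ s(q))
  Sort arguments:  q ⊕ q ⊕ q ⊕ s(k ⊕ k ⊕ k ⊕ m ⊕ s(m) ⊕ s(q)) ⊕ s(k ⊕ m ⊕ m ⊕ q) ⊕ s(s(s(q)))
  Put back:  s(q ⊕ q ⊕ q ⊕ s(k ⊕ k ⊕ k ⊕ m ⊕ s(m) ⊕ s(q)) ⊕ s(k ⊕ m ⊕ m ⊕ q) ⊕ s(s(s(q))))
Right:  s(q ⊕ s(s((o ⊕ s(q ⊕ o)) ⊕ (o ⊕ o))) ⊕ q ⊕ q ⊕ (s(m ⊕ ((q ⊕ (o ⊕ m)) ⊕ ((o ⊕ o) ⊕ k))) ⊕ s(((s((o ⊕ o) ⊕ q) ⊕ k) ⊕ k) ⊕ ((s(m) ⊕ m) ⊕ k))))
  Work inside:  q ⊕ s(s((o ⊕ s(q ⊕ o)) ⊕ (o ⊕ o))) ⊕ q ⊕ q ⊕ (s(m ⊕ ((q ⊕ (o ⊕ m)) ⊕ ((o ⊕ o) ⊕ k))) ⊕ s(((s((o ⊕ o) ⊕ q) ⊕ k) ⊕ k) ⊕ ((s(m) ⊕ m) ⊕ k)))
  Merge nested applications:  q ⊕ s(s((o ⊕ s(q ⊕ o)) ⊕ (o ⊕ o))) ⊕ q ⊕ q ⊕ s(m ⊕ ((q ⊕ (o ⊕ m)) ⊕ ((o ⊕ o) ⊕ k))) ⊕ s(((s((o ⊕ o) ⊕ q) ⊕ k) ⊕ k) ⊕ ((s(m) ⊕ m) ⊕ k))
  Inside:  s(s((o ⊕ s(q ⊕ o)) ⊕ (o ⊕ o)))  →  s(s(s(q)))
  Inside:  s(m ⊕ ((q ⊕ (o ⊕ m)) ⊕ ((o ⊕ o) ⊕ k)))  →  s(k ⊕ m ⊕ m ⊕ q)
  Simplify inside:  s(((s((o ⊕ o) ⊕ q) ⊕ k) ⊕ k) ⊕ ((s(m) ⊕ m) ⊕ k))  →  s(k ⊕ k ⊕ k ⊕ m ⊕ s(m) ⊕ s(q))
  Sort:  q ⊕ q ⊕ q ⊕ s(k ⊕ k ⊕ k ⊕ m ⊕ s(m) ⊕ s(q)) ⊕ s(k ⊕ m ⊕ m ⊕ q) ⊕ s(s(s(q)))
  Rebuild:  s(q ⊕ q ⊕ q ⊕ s(k ⊕ k ⊕ k ⊕ m ⊕ s(m) ⊕ s(q)) ⊕ s(k ⊕ m ⊕ m ⊕ q) ⊕ s(s(s(q))))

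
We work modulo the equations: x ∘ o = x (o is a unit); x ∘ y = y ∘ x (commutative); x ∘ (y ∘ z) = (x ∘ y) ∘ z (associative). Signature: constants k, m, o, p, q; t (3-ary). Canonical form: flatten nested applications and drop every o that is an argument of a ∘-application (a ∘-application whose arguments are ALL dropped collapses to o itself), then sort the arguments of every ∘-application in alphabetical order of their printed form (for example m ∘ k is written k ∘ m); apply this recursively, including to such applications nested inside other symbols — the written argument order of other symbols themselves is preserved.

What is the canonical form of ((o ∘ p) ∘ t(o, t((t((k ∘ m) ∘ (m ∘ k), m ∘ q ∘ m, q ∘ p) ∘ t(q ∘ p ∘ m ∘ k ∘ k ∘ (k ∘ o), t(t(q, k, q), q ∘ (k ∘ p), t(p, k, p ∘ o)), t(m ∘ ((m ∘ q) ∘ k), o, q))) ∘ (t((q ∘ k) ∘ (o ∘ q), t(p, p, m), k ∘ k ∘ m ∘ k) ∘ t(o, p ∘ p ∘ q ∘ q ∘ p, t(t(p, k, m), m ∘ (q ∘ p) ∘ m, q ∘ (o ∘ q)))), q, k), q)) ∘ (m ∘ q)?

Flatten:  o ∘ p ∘ t(o, t((t((k ∘ m) ∘ (m ∘ k), m ∘ q ∘ m, q ∘ p) ∘ t(q ∘ p ∘ m ∘ k ∘ k ∘ (k ∘ o), t(t(q, k, q), q ∘ (k ∘ p), t(p, k, p ∘ o)), t(m ∘ ((m ∘ q) ∘ k), o, q))) ∘ (t((q ∘ k) ∘ (o ∘ q), t(p, p, m), k ∘ k ∘ m ∘ k) ∘ t(o, p ∘ p ∘ q ∘ q ∘ p, t(t(p, k, m), m ∘ (q ∘ p) ∘ m, q ∘ (o ∘ q)))), q, k), q) ∘ m ∘ q
Inside:  t(o, t((t((k ∘ m) ∘ (m ∘ k), m ∘ q ∘ m, q ∘ p) ∘ t(q ∘ p ∘ m ∘ k ∘ k ∘ (k ∘ o), t(t(q, k, q), q ∘ (k ∘ p), t(p, k, p ∘ o)), t(m ∘ ((m ∘ q) ∘ k), o, q))) ∘ (t((q ∘ k) ∘ (o ∘ q), t(p, p, m), k ∘ k ∘ m ∘ k) ∘ t(o, p ∘ p ∘ q ∘ q ∘ p, t(t(p, k, m), m ∘ (q ∘ p) ∘ m, q ∘ (o ∘ q)))), q, k), q)  →  t(o, t(t(k ∘ k ∘ k ∘ m ∘ p ∘ q, t(t(q, k, q), k ∘ p ∘ q, t(p, k, p)), t(k ∘ m ∘ m ∘ q, o, q)) ∘ t(k ∘ k ∘ m ∘ m, m ∘ m ∘ q, p ∘ q) ∘ t(k ∘ q ∘ q, t(p, p, m), k ∘ k ∘ k ∘ m) ∘ t(o, p ∘ p ∘ p ∘ q ∘ q, t(t(p, k, m), m ∘ m ∘ p ∘ q, q ∘ q)), q, k), q)
Drop the unit:  drop o
Sort arguments:  m ∘ p ∘ q ∘ t(o, t(t(k ∘ k ∘ k ∘ m ∘ p ∘ q, t(t(q, k, q), k ∘ p ∘ q, t(p, k, p)), t(k ∘ m ∘ m ∘ q, o, q)) ∘ t(k ∘ k ∘ m ∘ m, m ∘ m ∘ q, p ∘ q) ∘ t(k ∘ q ∘ q, t(p, p, m), k ∘ k ∘ k ∘ m) ∘ t(o, p ∘ p ∘ p ∘ q ∘ q, t(t(p, k, m), m ∘ m ∘ p ∘ q, q ∘ q)), q, k), q)

Answer: m ∘ p ∘ q ∘ t(o, t(t(k ∘ k ∘ k ∘ m ∘ p ∘ q, t(t(q, k, q), k ∘ p ∘ q, t(p, k, p)), t(k ∘ m ∘ m ∘ q, o, q)) ∘ t(k ∘ k ∘ m ∘ m, m ∘ m ∘ q, p ∘ q) ∘ t(k ∘ q ∘ q, t(p, p, m), k ∘ k ∘ k ∘ m) ∘ t(o, p ∘ p ∘ p ∘ q ∘ q, t(t(p, k, m), m ∘ m ∘ p ∘ q, q ∘ q)), q, k), q)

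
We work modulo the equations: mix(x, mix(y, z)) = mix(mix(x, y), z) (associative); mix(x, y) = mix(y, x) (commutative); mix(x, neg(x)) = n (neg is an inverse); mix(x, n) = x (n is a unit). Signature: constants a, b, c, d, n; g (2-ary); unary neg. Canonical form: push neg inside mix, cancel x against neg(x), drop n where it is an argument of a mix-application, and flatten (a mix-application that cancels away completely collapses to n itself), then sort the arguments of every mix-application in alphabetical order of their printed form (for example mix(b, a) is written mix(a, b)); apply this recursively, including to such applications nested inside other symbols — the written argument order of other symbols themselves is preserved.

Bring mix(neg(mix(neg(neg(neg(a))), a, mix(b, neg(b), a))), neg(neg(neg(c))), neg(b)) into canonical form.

Push neg inside:  distribute neg over mix and collapse double neg
Combine occurrences:  mix(neg(a), neg(b), neg(c))

Answer: mix(neg(a), neg(b), neg(c))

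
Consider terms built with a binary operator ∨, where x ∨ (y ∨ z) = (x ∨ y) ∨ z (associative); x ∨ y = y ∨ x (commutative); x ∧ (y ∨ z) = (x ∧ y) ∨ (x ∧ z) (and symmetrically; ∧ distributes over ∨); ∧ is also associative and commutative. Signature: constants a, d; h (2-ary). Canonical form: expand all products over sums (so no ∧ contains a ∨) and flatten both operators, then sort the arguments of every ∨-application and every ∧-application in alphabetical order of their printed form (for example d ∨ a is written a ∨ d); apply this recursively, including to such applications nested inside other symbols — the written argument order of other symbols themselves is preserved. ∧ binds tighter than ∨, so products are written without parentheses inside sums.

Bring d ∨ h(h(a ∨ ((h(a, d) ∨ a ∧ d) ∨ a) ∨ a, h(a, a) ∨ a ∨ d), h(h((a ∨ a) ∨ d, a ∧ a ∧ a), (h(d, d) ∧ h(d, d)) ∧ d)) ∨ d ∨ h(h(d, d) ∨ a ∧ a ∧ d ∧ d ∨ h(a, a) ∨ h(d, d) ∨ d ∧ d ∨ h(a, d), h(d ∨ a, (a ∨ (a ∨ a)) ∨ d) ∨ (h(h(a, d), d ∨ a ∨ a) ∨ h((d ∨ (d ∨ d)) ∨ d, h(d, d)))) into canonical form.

Un-nest:  d ∨ h(h(a ∨ a ∨ a ∨ a ∧ d ∨ h(a, d), a ∨ d ∨ h(a, a)), h(h(a ∨ a ∨ d, a ∧ a ∧ a), d ∧ h(d, d) ∧ h(d, d))) ∨ d ∨ h(a ∧ a ∧ d ∧ d ∨ d ∧ d ∨ h(a, a) ∨ h(a, d) ∨ h(d, d) ∨ h(d, d), h(a ∨ d, a ∨ a ∨ a ∨ d) ∨ h(d ∨ d ∨ d ∨ d, h(d, d)) ∨ h(h(a, d), a ∨ a ∨ d))
Sort:  d ∨ d ∨ h(a ∧ a ∧ d ∧ d ∨ d ∧ d ∨ h(a, a) ∨ h(a, d) ∨ h(d, d) ∨ h(d, d), h(a ∨ d, a ∨ a ∨ a ∨ d) ∨ h(d ∨ d ∨ d ∨ d, h(d, d)) ∨ h(h(a, d), a ∨ a ∨ d)) ∨ h(h(a ∨ a ∨ a ∨ a ∧ d ∨ h(a, d), a ∨ d ∨ h(a, a)), h(h(a ∨ a ∨ d, a ∧ a ∧ a), d ∧ h(d, d) ∧ h(d, d)))

Answer: d ∨ d ∨ h(a ∧ a ∧ d ∧ d ∨ d ∧ d ∨ h(a, a) ∨ h(a, d) ∨ h(d, d) ∨ h(d, d), h(a ∨ d, a ∨ a ∨ a ∨ d) ∨ h(d ∨ d ∨ d ∨ d, h(d, d)) ∨ h(h(a, d), a ∨ a ∨ d)) ∨ h(h(a ∨ a ∨ a ∨ a ∧ d ∨ h(a, d), a ∨ d ∨ h(a, a)), h(h(a ∨ a ∨ d, a ∧ a ∧ a), d ∧ h(d, d) ∧ h(d, d)))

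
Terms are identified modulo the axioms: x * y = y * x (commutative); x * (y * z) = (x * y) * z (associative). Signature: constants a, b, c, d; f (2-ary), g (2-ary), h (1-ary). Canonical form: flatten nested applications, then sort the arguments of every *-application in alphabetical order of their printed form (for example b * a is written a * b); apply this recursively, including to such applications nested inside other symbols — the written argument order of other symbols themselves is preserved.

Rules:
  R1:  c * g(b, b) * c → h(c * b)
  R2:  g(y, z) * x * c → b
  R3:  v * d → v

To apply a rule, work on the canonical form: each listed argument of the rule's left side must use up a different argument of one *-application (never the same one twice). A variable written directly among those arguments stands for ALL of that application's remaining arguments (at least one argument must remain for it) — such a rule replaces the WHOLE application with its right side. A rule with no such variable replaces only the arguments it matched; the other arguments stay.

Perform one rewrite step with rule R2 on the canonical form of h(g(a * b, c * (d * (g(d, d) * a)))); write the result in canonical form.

Answer: h(g(a * b, b))

Derivation:
Canonical form:  h(g(a * b, a * c * d * g(d, d)))
R2 matches:  uses c, g(d, d);  x := a * d, y := d, z := d
Every leftover argument binds to the variable; the entire application is replaced.
New term:  h(g(a * b, b))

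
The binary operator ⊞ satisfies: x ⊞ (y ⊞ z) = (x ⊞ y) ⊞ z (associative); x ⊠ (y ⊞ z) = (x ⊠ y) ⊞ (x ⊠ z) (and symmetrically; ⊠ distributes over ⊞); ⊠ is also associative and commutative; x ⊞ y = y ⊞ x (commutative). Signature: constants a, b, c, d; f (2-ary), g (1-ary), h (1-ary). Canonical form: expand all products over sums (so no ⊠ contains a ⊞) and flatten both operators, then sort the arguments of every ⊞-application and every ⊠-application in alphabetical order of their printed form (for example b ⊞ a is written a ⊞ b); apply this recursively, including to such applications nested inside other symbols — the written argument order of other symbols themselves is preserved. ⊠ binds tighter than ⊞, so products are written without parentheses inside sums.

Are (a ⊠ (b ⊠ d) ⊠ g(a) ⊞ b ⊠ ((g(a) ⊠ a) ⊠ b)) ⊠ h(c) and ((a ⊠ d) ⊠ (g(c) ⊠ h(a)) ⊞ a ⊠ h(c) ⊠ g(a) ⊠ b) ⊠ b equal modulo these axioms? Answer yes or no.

Answer: no — a ⊠ b ⊠ b ⊠ g(a) ⊠ h(c) ⊞ a ⊠ b ⊠ d ⊠ g(a) ⊠ h(c) vs a ⊠ b ⊠ b ⊠ g(a) ⊠ h(c) ⊞ a ⊠ b ⊠ d ⊠ g(c) ⊠ h(a)

Derivation:
Left:  (a ⊠ (b ⊠ d) ⊠ g(a) ⊞ b ⊠ ((g(a) ⊠ a) ⊠ b)) ⊠ h(c)
  Expand products over sums:  a ⊠ b ⊠ d ⊠ g(a) ⊠ h(c) ⊞ a ⊠ b ⊠ b ⊠ g(a) ⊠ h(c)
  Sort arguments:  a ⊠ b ⊠ b ⊠ g(a) ⊠ h(c) ⊞ a ⊠ b ⊠ d ⊠ g(a) ⊠ h(c)
Right:  ((a ⊠ d) ⊠ (g(c) ⊠ h(a)) ⊞ a ⊠ h(c) ⊠ g(a) ⊠ b) ⊠ b
  Expand products over sums:  a ⊠ b ⊠ d ⊠ g(c) ⊠ h(a) ⊞ a ⊠ b ⊠ b ⊠ g(a) ⊠ h(c)
  Sort arguments:  a ⊠ b ⊠ b ⊠ g(a) ⊠ h(c) ⊞ a ⊠ b ⊠ d ⊠ g(c) ⊠ h(a)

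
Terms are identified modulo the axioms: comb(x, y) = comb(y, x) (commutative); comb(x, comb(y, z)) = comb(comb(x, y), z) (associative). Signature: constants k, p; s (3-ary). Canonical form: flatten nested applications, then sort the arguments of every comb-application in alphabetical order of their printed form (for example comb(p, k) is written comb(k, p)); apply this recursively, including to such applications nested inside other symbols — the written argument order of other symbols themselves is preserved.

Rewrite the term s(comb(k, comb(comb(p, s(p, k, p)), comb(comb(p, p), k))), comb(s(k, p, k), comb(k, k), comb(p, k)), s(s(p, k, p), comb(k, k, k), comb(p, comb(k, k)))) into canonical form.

Work inside:  comb(k, comb(comb(p, s(p, k, p)), comb(comb(p, p), k)))
Merge nested applications:  comb(k, p, s(p, k, p), p, p, k)
Sort:  comb(k, k, p, p, p, s(p, k, p))
Put back:  s(comb(k, k, p, p, p, s(p, k, p)), comb(k, k, k, p, s(k, p, k)), s(s(p, k, p), comb(k, k, k), comb(k, k, p)))

Answer: s(comb(k, k, p, p, p, s(p, k, p)), comb(k, k, k, p, s(k, p, k)), s(s(p, k, p), comb(k, k, k), comb(k, k, p)))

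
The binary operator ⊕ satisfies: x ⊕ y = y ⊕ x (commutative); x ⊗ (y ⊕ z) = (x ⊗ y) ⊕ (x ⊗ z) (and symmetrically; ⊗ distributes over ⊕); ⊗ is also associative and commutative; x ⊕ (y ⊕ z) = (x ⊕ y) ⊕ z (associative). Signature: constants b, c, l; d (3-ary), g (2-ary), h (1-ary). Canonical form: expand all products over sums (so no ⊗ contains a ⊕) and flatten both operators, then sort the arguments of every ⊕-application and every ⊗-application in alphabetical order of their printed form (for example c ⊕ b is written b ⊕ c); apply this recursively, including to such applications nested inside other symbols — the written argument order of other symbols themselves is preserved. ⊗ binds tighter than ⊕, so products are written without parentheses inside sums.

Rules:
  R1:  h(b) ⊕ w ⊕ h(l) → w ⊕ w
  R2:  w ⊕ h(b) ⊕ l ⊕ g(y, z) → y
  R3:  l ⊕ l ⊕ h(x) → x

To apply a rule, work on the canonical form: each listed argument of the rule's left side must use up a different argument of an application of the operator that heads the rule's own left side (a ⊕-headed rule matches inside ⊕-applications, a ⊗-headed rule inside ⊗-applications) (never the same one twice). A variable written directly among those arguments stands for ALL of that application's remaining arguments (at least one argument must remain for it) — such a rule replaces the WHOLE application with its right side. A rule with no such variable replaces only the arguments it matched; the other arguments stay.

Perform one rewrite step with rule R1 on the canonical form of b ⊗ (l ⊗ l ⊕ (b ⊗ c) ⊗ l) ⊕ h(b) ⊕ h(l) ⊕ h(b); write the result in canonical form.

Answer: b ⊗ b ⊗ c ⊗ l ⊕ b ⊗ b ⊗ c ⊗ l ⊕ b ⊗ l ⊗ l ⊕ b ⊗ l ⊗ l ⊕ h(b) ⊕ h(b)

Derivation:
Canonical form:  b ⊗ b ⊗ c ⊗ l ⊕ b ⊗ l ⊗ l ⊕ h(b) ⊕ h(b) ⊕ h(l)
R1 matches:  uses h(b), h(l);  w := b ⊗ b ⊗ c ⊗ l ⊕ b ⊗ l ⊗ l ⊕ h(b)
Every leftover argument binds to the variable; the entire application is replaced.
Giving:  b ⊗ b ⊗ c ⊗ l ⊕ b ⊗ b ⊗ c ⊗ l ⊕ b ⊗ l ⊗ l ⊕ b ⊗ l ⊗ l ⊕ h(b) ⊕ h(b)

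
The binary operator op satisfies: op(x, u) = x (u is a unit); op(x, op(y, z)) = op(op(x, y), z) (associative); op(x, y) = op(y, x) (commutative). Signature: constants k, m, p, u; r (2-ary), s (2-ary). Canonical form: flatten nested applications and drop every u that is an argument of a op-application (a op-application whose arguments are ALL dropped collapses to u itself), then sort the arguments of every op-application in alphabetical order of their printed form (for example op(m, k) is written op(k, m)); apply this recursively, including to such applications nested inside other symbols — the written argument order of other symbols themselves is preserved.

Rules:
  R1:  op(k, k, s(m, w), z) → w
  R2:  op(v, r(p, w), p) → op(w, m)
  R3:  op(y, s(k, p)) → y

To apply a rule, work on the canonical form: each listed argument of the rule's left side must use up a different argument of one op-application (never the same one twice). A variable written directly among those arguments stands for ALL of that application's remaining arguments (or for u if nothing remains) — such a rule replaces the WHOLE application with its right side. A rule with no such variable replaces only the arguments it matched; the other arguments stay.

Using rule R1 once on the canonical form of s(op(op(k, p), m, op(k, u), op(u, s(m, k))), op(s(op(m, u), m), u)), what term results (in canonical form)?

Canonical form:  s(op(k, k, m, p, s(m, k)), s(m, m))
Apply R1:  consuming k, k, s(m, k);  w := k, z := op(m, p)
The extension variable absorbs all remaining arguments, so the whole application is rewritten.
New term:  s(k, s(m, m))

Answer: s(k, s(m, m))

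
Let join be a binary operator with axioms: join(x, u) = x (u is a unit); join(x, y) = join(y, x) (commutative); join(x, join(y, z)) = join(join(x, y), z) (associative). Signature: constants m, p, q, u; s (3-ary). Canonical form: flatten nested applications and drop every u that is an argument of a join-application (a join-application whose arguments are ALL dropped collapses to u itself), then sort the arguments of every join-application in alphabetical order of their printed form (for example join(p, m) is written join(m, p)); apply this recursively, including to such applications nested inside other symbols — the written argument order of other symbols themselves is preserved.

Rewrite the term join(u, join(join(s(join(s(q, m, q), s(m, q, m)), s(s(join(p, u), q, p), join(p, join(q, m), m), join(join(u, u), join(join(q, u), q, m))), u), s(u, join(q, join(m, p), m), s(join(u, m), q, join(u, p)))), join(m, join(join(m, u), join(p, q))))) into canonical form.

Un-nest:  join(u, s(join(s(q, m, q), s(m, q, m)), s(s(join(p, u), q, p), join(p, join(q, m), m), join(join(u, u), join(join(q, u), q, m))), u), s(u, join(q, join(m, p), m), s(join(u, m), q, join(u, p))), m, m, u, p, q)
Canonicalize subterm:  s(join(s(q, m, q), s(m, q, m)), s(s(join(p, u), q, p), join(p, join(q, m), m), join(join(u, u), join(join(q, u), q, m))), u)  →  s(join(s(m, q, m), s(q, m, q)), s(s(p, q, p), join(m, m, p, q), join(m, q, q)), u)
Canonicalize subterm:  s(u, join(q, join(m, p), m), s(join(u, m), q, join(u, p)))  →  s(u, join(m, m, p, q), s(m, q, p))
Units out:  drop u (×2)
Order the arguments:  join(m, m, p, q, s(join(s(m, q, m), s(q, m, q)), s(s(p, q, p), join(m, m, p, q), join(m, q, q)), u), s(u, join(m, m, p, q), s(m, q, p)))

Answer: join(m, m, p, q, s(join(s(m, q, m), s(q, m, q)), s(s(p, q, p), join(m, m, p, q), join(m, q, q)), u), s(u, join(m, m, p, q), s(m, q, p)))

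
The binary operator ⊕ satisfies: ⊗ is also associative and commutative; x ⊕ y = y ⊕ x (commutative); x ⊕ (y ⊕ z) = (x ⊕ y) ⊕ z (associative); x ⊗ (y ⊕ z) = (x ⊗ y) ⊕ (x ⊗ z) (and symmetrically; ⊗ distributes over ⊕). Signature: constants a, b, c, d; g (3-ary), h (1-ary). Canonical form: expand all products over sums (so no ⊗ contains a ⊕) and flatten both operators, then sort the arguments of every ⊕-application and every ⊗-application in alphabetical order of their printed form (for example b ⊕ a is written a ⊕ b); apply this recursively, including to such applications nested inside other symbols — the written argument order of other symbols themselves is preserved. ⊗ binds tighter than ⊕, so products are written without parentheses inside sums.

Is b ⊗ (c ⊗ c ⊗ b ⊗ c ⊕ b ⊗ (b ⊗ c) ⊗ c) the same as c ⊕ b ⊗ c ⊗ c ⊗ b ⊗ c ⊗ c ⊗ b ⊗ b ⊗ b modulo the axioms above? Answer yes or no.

Left:  b ⊗ (c ⊗ c ⊗ b ⊗ c ⊕ b ⊗ (b ⊗ c) ⊗ c)
  Expand products over sums:  b ⊗ b ⊗ c ⊗ c ⊗ c ⊕ b ⊗ b ⊗ b ⊗ c ⊗ c
  Sort arguments:  b ⊗ b ⊗ b ⊗ c ⊗ c ⊕ b ⊗ b ⊗ c ⊗ c ⊗ c
Right:  c ⊕ b ⊗ c ⊗ c ⊗ b ⊗ c ⊗ c ⊗ b ⊗ b ⊗ b
  Flatten:  c ⊕ b ⊗ b ⊗ b ⊗ b ⊗ b ⊗ c ⊗ c ⊗ c ⊗ c
  Order the arguments:  b ⊗ b ⊗ b ⊗ b ⊗ b ⊗ c ⊗ c ⊗ c ⊗ c ⊕ c

Answer: no — b ⊗ b ⊗ b ⊗ c ⊗ c ⊕ b ⊗ b ⊗ c ⊗ c ⊗ c vs b ⊗ b ⊗ b ⊗ b ⊗ b ⊗ c ⊗ c ⊗ c ⊗ c ⊕ c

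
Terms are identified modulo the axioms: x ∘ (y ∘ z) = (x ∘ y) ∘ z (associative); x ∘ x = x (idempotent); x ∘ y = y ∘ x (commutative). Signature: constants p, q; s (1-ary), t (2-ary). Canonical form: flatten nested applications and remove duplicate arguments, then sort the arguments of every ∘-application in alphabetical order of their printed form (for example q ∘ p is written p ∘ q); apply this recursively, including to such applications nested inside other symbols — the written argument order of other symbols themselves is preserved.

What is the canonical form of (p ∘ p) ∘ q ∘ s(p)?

Flatten:  p ∘ p ∘ q ∘ s(p)
Idempotence:  drop duplicate p
Sort:  p ∘ q ∘ s(p)

Answer: p ∘ q ∘ s(p)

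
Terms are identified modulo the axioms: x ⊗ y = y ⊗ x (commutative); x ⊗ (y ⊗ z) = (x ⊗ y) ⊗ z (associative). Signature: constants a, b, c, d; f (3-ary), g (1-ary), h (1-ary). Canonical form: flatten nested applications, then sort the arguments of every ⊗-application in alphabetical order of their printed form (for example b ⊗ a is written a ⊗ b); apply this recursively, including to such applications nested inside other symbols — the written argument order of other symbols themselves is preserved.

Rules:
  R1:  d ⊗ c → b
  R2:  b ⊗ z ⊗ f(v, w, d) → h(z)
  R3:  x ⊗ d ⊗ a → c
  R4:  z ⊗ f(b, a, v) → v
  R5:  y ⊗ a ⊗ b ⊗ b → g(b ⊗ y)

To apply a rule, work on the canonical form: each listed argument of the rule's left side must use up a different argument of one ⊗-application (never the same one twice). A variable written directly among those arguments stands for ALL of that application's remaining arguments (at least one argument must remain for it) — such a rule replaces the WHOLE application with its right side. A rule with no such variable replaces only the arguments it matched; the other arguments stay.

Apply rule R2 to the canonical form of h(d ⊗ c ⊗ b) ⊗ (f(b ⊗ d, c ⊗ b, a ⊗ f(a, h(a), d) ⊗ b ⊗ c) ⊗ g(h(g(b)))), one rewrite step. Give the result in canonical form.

Canonical form:  f(b ⊗ d, b ⊗ c, a ⊗ b ⊗ c ⊗ f(a, h(a), d)) ⊗ g(h(g(b))) ⊗ h(b ⊗ c ⊗ d)
R2 matches:  uses b, f(a, h(a), d);  v := a, w := h(a), z := a ⊗ c
Every leftover argument binds to the variable; the entire application is replaced.
Result:  f(b ⊗ d, b ⊗ c, h(a ⊗ c)) ⊗ g(h(g(b))) ⊗ h(b ⊗ c ⊗ d)

Answer: f(b ⊗ d, b ⊗ c, h(a ⊗ c)) ⊗ g(h(g(b))) ⊗ h(b ⊗ c ⊗ d)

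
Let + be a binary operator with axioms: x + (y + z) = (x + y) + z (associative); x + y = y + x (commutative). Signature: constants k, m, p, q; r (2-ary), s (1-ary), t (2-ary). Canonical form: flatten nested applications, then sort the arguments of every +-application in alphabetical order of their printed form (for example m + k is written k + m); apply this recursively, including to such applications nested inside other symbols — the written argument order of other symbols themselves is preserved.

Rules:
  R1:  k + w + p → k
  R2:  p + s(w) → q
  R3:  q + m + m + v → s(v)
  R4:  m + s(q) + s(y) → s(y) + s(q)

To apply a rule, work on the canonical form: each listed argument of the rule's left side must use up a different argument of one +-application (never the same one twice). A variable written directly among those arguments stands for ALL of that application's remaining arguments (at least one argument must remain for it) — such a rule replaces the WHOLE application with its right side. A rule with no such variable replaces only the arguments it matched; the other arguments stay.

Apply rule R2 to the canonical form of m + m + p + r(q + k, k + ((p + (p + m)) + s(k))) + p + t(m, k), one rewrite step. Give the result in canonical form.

Answer: m + m + p + p + r(k + q, k + m + p + q) + t(m, k)

Derivation:
Canonical form:  m + m + p + p + r(k + q, k + m + p + p + s(k)) + t(m, k)
R2 matches:  uses p, s(k);  w := k
Result:  m + m + p + p + r(k + q, k + m + p + q) + t(m, k)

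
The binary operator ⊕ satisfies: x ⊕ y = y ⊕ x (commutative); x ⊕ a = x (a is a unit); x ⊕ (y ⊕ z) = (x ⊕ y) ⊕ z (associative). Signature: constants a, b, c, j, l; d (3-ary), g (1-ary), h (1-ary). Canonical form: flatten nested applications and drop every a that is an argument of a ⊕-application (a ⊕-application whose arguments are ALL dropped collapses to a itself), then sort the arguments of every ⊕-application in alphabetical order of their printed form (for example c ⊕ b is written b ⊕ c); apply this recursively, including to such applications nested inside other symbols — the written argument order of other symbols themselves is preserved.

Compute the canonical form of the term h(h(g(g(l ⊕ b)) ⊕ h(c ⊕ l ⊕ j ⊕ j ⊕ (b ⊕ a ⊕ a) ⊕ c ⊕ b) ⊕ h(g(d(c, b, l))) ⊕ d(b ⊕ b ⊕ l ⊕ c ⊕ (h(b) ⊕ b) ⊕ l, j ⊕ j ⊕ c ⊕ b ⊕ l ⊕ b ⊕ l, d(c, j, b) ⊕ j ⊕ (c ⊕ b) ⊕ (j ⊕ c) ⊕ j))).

Answer: h(h(d(b ⊕ b ⊕ b ⊕ c ⊕ h(b) ⊕ l ⊕ l, b ⊕ b ⊕ c ⊕ j ⊕ j ⊕ l ⊕ l, b ⊕ c ⊕ c ⊕ d(c, j, b) ⊕ j ⊕ j ⊕ j) ⊕ g(g(b ⊕ l)) ⊕ h(b ⊕ b ⊕ c ⊕ c ⊕ j ⊕ j ⊕ l) ⊕ h(g(d(c, b, l)))))

Derivation:
Focus inside:  g(g(l ⊕ b)) ⊕ h(c ⊕ l ⊕ j ⊕ j ⊕ (b ⊕ a ⊕ a) ⊕ c ⊕ b) ⊕ h(g(d(c, b, l))) ⊕ d(b ⊕ b ⊕ l ⊕ c ⊕ (h(b) ⊕ b) ⊕ l, j ⊕ j ⊕ c ⊕ b ⊕ l ⊕ b ⊕ l, d(c, j, b) ⊕ j ⊕ (c ⊕ b) ⊕ (j ⊕ c) ⊕ j)
Inside:  g(g(l ⊕ b))  →  g(g(b ⊕ l))
Simplify inside:  h(c ⊕ l ⊕ j ⊕ j ⊕ (b ⊕ a ⊕ a) ⊕ c ⊕ b)  →  h(b ⊕ b ⊕ c ⊕ c ⊕ j ⊕ j ⊕ l)
Inside:  d(b ⊕ b ⊕ l ⊕ c ⊕ (h(b) ⊕ b) ⊕ l, j ⊕ j ⊕ c ⊕ b ⊕ l ⊕ b ⊕ l, d(c, j, b) ⊕ j ⊕ (c ⊕ b) ⊕ (j ⊕ c) ⊕ j)  →  d(b ⊕ b ⊕ b ⊕ c ⊕ h(b) ⊕ l ⊕ l, b ⊕ b ⊕ c ⊕ j ⊕ j ⊕ l ⊕ l, b ⊕ c ⊕ c ⊕ d(c, j, b) ⊕ j ⊕ j ⊕ j)
Sort arguments:  d(b ⊕ b ⊕ b ⊕ c ⊕ h(b) ⊕ l ⊕ l, b ⊕ b ⊕ c ⊕ j ⊕ j ⊕ l ⊕ l, b ⊕ c ⊕ c ⊕ d(c, j, b) ⊕ j ⊕ j ⊕ j) ⊕ g(g(b ⊕ l)) ⊕ h(b ⊕ b ⊕ c ⊕ c ⊕ j ⊕ j ⊕ l) ⊕ h(g(d(c, b, l)))
Reassemble:  h(h(d(b ⊕ b ⊕ b ⊕ c ⊕ h(b) ⊕ l ⊕ l, b ⊕ b ⊕ c ⊕ j ⊕ j ⊕ l ⊕ l, b ⊕ c ⊕ c ⊕ d(c, j, b) ⊕ j ⊕ j ⊕ j) ⊕ g(g(b ⊕ l)) ⊕ h(b ⊕ b ⊕ c ⊕ c ⊕ j ⊕ j ⊕ l) ⊕ h(g(d(c, b, l)))))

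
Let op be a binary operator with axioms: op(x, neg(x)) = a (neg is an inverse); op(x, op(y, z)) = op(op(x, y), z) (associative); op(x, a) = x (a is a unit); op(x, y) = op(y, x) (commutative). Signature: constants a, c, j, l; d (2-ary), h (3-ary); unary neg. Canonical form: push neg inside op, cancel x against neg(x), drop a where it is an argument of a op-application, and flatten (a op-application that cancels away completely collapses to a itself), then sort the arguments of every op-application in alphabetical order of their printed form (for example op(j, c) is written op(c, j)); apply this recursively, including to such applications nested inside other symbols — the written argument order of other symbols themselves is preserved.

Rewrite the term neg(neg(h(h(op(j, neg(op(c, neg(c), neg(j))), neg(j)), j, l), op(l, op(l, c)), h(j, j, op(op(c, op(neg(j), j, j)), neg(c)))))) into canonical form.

Push neg inside:  distribute neg over op and collapse double neg
Collect:  h(h(j, j, l), op(c, l, l), h(j, j, j))

Answer: h(h(j, j, l), op(c, l, l), h(j, j, j))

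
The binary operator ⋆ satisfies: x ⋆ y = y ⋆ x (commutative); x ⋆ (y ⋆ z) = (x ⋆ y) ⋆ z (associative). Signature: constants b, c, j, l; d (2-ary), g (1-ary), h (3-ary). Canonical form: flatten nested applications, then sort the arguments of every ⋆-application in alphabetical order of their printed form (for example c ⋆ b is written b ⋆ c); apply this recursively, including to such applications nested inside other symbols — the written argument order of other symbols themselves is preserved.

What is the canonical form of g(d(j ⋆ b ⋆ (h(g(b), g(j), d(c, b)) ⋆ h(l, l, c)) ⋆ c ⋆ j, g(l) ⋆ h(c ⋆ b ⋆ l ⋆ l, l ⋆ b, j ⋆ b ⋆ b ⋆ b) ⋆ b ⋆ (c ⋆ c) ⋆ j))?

Answer: g(d(b ⋆ c ⋆ h(g(b), g(j), d(c, b)) ⋆ h(l, l, c) ⋆ j ⋆ j, b ⋆ c ⋆ c ⋆ g(l) ⋆ h(b ⋆ c ⋆ l ⋆ l, b ⋆ l, b ⋆ b ⋆ b ⋆ j) ⋆ j))

Derivation:
Descend into:  g(l) ⋆ h(c ⋆ b ⋆ l ⋆ l, l ⋆ b, j ⋆ b ⋆ b ⋆ b) ⋆ b ⋆ (c ⋆ c) ⋆ j
Un-nest:  g(l) ⋆ h(c ⋆ b ⋆ l ⋆ l, l ⋆ b, j ⋆ b ⋆ b ⋆ b) ⋆ b ⋆ c ⋆ c ⋆ j
Simplify inside:  h(c ⋆ b ⋆ l ⋆ l, l ⋆ b, j ⋆ b ⋆ b ⋆ b)  →  h(b ⋆ c ⋆ l ⋆ l, b ⋆ l, b ⋆ b ⋆ b ⋆ j)
Sort:  b ⋆ c ⋆ c ⋆ g(l) ⋆ h(b ⋆ c ⋆ l ⋆ l, b ⋆ l, b ⋆ b ⋆ b ⋆ j) ⋆ j
Put back:  g(d(b ⋆ c ⋆ h(g(b), g(j), d(c, b)) ⋆ h(l, l, c) ⋆ j ⋆ j, b ⋆ c ⋆ c ⋆ g(l) ⋆ h(b ⋆ c ⋆ l ⋆ l, b ⋆ l, b ⋆ b ⋆ b ⋆ j) ⋆ j))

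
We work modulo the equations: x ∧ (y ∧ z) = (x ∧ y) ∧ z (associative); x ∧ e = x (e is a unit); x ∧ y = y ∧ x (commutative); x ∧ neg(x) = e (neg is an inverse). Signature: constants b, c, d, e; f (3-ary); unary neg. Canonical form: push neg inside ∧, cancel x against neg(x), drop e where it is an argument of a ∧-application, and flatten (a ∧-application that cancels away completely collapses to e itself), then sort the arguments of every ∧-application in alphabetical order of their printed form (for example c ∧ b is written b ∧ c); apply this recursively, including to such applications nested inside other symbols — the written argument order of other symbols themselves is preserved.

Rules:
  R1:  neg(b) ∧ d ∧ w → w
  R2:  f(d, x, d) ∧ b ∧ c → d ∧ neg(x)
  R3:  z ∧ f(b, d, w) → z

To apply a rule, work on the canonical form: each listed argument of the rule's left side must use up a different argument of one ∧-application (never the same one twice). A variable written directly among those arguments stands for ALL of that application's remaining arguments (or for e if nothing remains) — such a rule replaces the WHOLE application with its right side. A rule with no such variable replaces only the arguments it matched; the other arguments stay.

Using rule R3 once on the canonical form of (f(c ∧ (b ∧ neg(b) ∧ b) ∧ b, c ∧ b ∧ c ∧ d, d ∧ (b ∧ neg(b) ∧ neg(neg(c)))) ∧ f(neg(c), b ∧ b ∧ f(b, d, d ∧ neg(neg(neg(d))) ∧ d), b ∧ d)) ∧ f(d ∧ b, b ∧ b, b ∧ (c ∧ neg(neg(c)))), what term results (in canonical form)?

Answer: f(b ∧ b ∧ c, b ∧ c ∧ c ∧ d, c ∧ d) ∧ f(b ∧ d, b ∧ b, b ∧ c ∧ c) ∧ f(neg(c), b ∧ b, b ∧ d)

Derivation:
Canonical form:  f(b ∧ b ∧ c, b ∧ c ∧ c ∧ d, c ∧ d) ∧ f(b ∧ d, b ∧ b, b ∧ c ∧ c) ∧ f(neg(c), b ∧ b ∧ f(b, d, d), b ∧ d)
Apply R3:  consuming f(b, d, d);  w := d, z := b ∧ b
The variable takes the whole remainder — replace the entire application.
Result:  f(b ∧ b ∧ c, b ∧ c ∧ c ∧ d, c ∧ d) ∧ f(b ∧ d, b ∧ b, b ∧ c ∧ c) ∧ f(neg(c), b ∧ b, b ∧ d)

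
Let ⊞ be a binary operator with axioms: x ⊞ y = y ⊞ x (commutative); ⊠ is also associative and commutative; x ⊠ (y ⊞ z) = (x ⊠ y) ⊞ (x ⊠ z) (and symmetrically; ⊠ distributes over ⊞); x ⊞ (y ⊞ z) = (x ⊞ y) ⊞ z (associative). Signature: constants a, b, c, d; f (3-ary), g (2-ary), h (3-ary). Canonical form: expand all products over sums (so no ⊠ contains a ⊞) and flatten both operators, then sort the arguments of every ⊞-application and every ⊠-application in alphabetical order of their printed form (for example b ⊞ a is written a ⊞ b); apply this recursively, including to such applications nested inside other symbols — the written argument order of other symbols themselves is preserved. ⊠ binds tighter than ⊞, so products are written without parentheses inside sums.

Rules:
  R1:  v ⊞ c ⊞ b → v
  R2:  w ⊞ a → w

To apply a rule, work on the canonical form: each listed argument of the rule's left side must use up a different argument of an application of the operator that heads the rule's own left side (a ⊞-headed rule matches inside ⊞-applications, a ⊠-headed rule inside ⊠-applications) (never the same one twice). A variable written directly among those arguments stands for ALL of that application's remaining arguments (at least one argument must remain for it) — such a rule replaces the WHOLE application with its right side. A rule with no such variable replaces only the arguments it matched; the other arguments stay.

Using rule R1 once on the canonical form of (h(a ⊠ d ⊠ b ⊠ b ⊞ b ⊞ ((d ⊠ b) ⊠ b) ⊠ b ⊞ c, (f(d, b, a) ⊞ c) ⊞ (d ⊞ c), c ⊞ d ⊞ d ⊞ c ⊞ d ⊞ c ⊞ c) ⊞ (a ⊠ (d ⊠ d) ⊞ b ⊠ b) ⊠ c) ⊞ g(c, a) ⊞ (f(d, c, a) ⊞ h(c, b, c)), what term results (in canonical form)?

Answer: a ⊠ c ⊠ d ⊠ d ⊞ b ⊠ b ⊠ c ⊞ f(d, c, a) ⊞ g(c, a) ⊞ h(a ⊠ b ⊠ b ⊠ d ⊞ b ⊠ b ⊠ b ⊠ d, c ⊞ c ⊞ d ⊞ f(d, b, a), c ⊞ c ⊞ c ⊞ c ⊞ d ⊞ d ⊞ d) ⊞ h(c, b, c)

Derivation:
Canonical form:  a ⊠ c ⊠ d ⊠ d ⊞ b ⊠ b ⊠ c ⊞ f(d, c, a) ⊞ g(c, a) ⊞ h(a ⊠ b ⊠ b ⊠ d ⊞ b ⊞ b ⊠ b ⊠ b ⊠ d ⊞ c, c ⊞ c ⊞ d ⊞ f(d, b, a), c ⊞ c ⊞ c ⊞ c ⊞ d ⊞ d ⊞ d) ⊞ h(c, b, c)
Match R1:  consume b, c;  v := a ⊠ b ⊠ b ⊠ d ⊞ b ⊠ b ⊠ b ⊠ d
The variable takes the whole remainder — replace the entire application.
Result:  a ⊠ c ⊠ d ⊠ d ⊞ b ⊠ b ⊠ c ⊞ f(d, c, a) ⊞ g(c, a) ⊞ h(a ⊠ b ⊠ b ⊠ d ⊞ b ⊠ b ⊠ b ⊠ d, c ⊞ c ⊞ d ⊞ f(d, b, a), c ⊞ c ⊞ c ⊞ c ⊞ d ⊞ d ⊞ d) ⊞ h(c, b, c)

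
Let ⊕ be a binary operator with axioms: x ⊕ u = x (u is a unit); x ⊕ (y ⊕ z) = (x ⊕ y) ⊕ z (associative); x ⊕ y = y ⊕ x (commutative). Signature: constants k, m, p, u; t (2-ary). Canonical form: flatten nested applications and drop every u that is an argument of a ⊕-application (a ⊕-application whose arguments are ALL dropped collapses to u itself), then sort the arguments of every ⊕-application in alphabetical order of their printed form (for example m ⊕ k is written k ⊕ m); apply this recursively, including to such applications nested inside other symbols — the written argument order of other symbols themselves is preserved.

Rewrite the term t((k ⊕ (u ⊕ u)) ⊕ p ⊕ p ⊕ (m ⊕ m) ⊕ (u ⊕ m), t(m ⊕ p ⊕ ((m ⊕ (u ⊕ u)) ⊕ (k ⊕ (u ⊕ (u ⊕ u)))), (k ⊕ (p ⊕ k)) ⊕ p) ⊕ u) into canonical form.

Answer: t(k ⊕ m ⊕ m ⊕ m ⊕ p ⊕ p, t(k ⊕ m ⊕ m ⊕ p, k ⊕ k ⊕ p ⊕ p))

Derivation:
Descend into:  t(m ⊕ p ⊕ ((m ⊕ (u ⊕ u)) ⊕ (k ⊕ (u ⊕ (u ⊕ u)))), (k ⊕ (p ⊕ k)) ⊕ p) ⊕ u
Simplify inside:  t(m ⊕ p ⊕ ((m ⊕ (u ⊕ u)) ⊕ (k ⊕ (u ⊕ (u ⊕ u)))), (k ⊕ (p ⊕ k)) ⊕ p)  →  t(k ⊕ m ⊕ m ⊕ p, k ⊕ k ⊕ p ⊕ p)
Drop the unit:  drop u
Order the arguments:  t(k ⊕ m ⊕ m ⊕ p, k ⊕ k ⊕ p ⊕ p)
Reassemble:  t(k ⊕ m ⊕ m ⊕ m ⊕ p ⊕ p, t(k ⊕ m ⊕ m ⊕ p, k ⊕ k ⊕ p ⊕ p))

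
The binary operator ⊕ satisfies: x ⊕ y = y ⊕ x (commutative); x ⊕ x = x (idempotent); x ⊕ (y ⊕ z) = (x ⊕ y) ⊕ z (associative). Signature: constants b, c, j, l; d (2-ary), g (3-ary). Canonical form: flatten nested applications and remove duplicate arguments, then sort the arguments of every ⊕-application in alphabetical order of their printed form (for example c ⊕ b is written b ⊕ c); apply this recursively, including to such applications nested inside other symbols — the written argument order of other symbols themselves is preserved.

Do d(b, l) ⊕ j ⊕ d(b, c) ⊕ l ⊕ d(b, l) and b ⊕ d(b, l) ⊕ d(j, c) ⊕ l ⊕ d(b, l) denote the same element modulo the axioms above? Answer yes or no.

Left:  d(b, l) ⊕ j ⊕ d(b, c) ⊕ l ⊕ d(b, l)
  Idempotence:  drop duplicate d(b, l)
  Order the arguments:  d(b, c) ⊕ d(b, l) ⊕ j ⊕ l
Right:  b ⊕ d(b, l) ⊕ d(j, c) ⊕ l ⊕ d(b, l)
  Drop duplicates:  drop duplicate d(b, l)
  Order the arguments:  b ⊕ d(b, l) ⊕ d(j, c) ⊕ l

Answer: no — d(b, c) ⊕ d(b, l) ⊕ j ⊕ l vs b ⊕ d(b, l) ⊕ d(j, c) ⊕ l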